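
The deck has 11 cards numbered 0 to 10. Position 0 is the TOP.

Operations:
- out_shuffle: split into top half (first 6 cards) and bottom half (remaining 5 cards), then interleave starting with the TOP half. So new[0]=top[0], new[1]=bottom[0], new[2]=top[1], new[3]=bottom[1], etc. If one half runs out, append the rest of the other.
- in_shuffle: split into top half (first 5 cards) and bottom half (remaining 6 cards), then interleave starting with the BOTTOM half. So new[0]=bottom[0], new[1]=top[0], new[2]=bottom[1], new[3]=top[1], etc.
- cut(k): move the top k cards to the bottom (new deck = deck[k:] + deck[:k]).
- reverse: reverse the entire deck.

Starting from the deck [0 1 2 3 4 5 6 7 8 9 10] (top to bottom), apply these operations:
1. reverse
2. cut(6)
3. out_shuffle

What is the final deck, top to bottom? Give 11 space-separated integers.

After op 1 (reverse): [10 9 8 7 6 5 4 3 2 1 0]
After op 2 (cut(6)): [4 3 2 1 0 10 9 8 7 6 5]
After op 3 (out_shuffle): [4 9 3 8 2 7 1 6 0 5 10]

Answer: 4 9 3 8 2 7 1 6 0 5 10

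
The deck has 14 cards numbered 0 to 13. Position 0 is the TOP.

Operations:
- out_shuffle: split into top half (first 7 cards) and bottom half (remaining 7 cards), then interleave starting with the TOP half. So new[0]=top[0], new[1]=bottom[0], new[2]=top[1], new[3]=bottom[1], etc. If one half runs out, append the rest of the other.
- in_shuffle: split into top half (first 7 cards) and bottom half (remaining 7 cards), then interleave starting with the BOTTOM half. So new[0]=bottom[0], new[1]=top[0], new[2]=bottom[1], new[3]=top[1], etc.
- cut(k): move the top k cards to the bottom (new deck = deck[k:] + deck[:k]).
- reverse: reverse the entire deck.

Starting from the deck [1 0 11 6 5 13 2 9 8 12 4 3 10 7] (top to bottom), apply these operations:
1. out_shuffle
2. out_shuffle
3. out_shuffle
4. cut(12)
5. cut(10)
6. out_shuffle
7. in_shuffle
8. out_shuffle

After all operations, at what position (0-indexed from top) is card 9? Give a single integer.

Answer: 0

Derivation:
After op 1 (out_shuffle): [1 9 0 8 11 12 6 4 5 3 13 10 2 7]
After op 2 (out_shuffle): [1 4 9 5 0 3 8 13 11 10 12 2 6 7]
After op 3 (out_shuffle): [1 13 4 11 9 10 5 12 0 2 3 6 8 7]
After op 4 (cut(12)): [8 7 1 13 4 11 9 10 5 12 0 2 3 6]
After op 5 (cut(10)): [0 2 3 6 8 7 1 13 4 11 9 10 5 12]
After op 6 (out_shuffle): [0 13 2 4 3 11 6 9 8 10 7 5 1 12]
After op 7 (in_shuffle): [9 0 8 13 10 2 7 4 5 3 1 11 12 6]
After op 8 (out_shuffle): [9 4 0 5 8 3 13 1 10 11 2 12 7 6]
Card 9 is at position 0.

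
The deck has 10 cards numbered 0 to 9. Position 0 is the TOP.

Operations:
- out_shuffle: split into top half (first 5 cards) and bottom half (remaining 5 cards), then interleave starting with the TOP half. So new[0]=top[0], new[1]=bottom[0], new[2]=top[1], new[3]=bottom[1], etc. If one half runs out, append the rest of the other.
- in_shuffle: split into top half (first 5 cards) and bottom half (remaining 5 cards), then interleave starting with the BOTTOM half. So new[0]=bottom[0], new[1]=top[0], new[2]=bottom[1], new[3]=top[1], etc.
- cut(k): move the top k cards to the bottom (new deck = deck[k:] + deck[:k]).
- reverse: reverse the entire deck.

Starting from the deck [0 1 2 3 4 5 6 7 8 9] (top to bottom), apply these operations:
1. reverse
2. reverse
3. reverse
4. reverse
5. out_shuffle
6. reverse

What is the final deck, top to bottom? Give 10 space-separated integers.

Answer: 9 4 8 3 7 2 6 1 5 0

Derivation:
After op 1 (reverse): [9 8 7 6 5 4 3 2 1 0]
After op 2 (reverse): [0 1 2 3 4 5 6 7 8 9]
After op 3 (reverse): [9 8 7 6 5 4 3 2 1 0]
After op 4 (reverse): [0 1 2 3 4 5 6 7 8 9]
After op 5 (out_shuffle): [0 5 1 6 2 7 3 8 4 9]
After op 6 (reverse): [9 4 8 3 7 2 6 1 5 0]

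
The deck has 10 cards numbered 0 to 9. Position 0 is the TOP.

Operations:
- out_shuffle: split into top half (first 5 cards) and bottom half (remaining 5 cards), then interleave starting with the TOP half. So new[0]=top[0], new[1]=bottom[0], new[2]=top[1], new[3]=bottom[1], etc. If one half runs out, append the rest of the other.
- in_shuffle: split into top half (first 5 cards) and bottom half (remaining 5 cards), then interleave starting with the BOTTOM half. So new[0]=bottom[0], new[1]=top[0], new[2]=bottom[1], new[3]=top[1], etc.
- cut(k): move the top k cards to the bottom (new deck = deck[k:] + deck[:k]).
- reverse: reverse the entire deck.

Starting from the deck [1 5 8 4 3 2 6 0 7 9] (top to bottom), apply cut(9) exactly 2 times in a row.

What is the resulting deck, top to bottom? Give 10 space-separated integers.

After op 1 (cut(9)): [9 1 5 8 4 3 2 6 0 7]
After op 2 (cut(9)): [7 9 1 5 8 4 3 2 6 0]

Answer: 7 9 1 5 8 4 3 2 6 0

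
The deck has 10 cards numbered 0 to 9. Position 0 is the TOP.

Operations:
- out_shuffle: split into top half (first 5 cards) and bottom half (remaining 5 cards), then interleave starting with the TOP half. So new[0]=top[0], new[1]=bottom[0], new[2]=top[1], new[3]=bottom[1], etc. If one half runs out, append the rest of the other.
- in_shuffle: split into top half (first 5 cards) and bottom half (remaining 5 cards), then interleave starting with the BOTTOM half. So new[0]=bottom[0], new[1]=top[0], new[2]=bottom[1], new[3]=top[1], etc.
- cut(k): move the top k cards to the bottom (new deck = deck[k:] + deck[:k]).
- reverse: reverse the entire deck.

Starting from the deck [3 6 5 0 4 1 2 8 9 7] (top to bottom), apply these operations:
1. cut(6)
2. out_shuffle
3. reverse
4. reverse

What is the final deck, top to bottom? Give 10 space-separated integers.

Answer: 2 6 8 5 9 0 7 4 3 1

Derivation:
After op 1 (cut(6)): [2 8 9 7 3 6 5 0 4 1]
After op 2 (out_shuffle): [2 6 8 5 9 0 7 4 3 1]
After op 3 (reverse): [1 3 4 7 0 9 5 8 6 2]
After op 4 (reverse): [2 6 8 5 9 0 7 4 3 1]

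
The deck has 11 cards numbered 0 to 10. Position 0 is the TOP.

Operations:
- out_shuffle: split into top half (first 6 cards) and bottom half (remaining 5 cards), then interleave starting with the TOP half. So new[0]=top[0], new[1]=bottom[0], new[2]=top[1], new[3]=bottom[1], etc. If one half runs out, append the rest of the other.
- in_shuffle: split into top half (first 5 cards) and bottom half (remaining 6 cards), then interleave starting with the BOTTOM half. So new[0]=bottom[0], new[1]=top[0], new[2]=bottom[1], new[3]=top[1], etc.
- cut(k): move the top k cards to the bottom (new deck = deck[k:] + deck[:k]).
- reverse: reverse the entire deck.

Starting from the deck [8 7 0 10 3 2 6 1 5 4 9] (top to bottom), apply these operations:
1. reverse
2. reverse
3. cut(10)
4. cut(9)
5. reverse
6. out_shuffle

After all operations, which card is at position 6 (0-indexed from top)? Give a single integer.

Answer: 3

Derivation:
After op 1 (reverse): [9 4 5 1 6 2 3 10 0 7 8]
After op 2 (reverse): [8 7 0 10 3 2 6 1 5 4 9]
After op 3 (cut(10)): [9 8 7 0 10 3 2 6 1 5 4]
After op 4 (cut(9)): [5 4 9 8 7 0 10 3 2 6 1]
After op 5 (reverse): [1 6 2 3 10 0 7 8 9 4 5]
After op 6 (out_shuffle): [1 7 6 8 2 9 3 4 10 5 0]
Position 6: card 3.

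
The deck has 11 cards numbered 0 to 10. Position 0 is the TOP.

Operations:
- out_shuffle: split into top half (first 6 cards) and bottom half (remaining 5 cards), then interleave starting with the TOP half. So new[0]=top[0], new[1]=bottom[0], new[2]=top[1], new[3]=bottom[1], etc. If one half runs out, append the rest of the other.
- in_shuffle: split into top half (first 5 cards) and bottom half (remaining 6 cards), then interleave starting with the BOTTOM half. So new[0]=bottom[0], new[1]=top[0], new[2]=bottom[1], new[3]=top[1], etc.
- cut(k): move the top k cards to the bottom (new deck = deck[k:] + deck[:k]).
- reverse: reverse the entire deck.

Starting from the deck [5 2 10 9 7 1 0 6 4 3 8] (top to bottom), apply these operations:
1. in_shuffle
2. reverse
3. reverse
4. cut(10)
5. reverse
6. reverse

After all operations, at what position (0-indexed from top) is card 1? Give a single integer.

Answer: 1

Derivation:
After op 1 (in_shuffle): [1 5 0 2 6 10 4 9 3 7 8]
After op 2 (reverse): [8 7 3 9 4 10 6 2 0 5 1]
After op 3 (reverse): [1 5 0 2 6 10 4 9 3 7 8]
After op 4 (cut(10)): [8 1 5 0 2 6 10 4 9 3 7]
After op 5 (reverse): [7 3 9 4 10 6 2 0 5 1 8]
After op 6 (reverse): [8 1 5 0 2 6 10 4 9 3 7]
Card 1 is at position 1.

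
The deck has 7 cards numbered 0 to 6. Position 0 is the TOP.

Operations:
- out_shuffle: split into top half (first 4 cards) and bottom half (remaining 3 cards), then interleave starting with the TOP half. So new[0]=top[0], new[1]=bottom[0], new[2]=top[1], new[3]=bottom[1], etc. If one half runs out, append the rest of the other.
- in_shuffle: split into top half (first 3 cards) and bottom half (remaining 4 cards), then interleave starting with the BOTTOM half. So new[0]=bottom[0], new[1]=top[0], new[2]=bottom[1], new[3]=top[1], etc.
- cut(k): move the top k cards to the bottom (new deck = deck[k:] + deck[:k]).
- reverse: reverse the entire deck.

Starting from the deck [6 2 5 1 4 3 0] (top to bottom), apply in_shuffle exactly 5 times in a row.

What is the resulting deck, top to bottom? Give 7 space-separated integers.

Answer: 2 1 3 6 5 4 0

Derivation:
After op 1 (in_shuffle): [1 6 4 2 3 5 0]
After op 2 (in_shuffle): [2 1 3 6 5 4 0]
After op 3 (in_shuffle): [6 2 5 1 4 3 0]
After op 4 (in_shuffle): [1 6 4 2 3 5 0]
After op 5 (in_shuffle): [2 1 3 6 5 4 0]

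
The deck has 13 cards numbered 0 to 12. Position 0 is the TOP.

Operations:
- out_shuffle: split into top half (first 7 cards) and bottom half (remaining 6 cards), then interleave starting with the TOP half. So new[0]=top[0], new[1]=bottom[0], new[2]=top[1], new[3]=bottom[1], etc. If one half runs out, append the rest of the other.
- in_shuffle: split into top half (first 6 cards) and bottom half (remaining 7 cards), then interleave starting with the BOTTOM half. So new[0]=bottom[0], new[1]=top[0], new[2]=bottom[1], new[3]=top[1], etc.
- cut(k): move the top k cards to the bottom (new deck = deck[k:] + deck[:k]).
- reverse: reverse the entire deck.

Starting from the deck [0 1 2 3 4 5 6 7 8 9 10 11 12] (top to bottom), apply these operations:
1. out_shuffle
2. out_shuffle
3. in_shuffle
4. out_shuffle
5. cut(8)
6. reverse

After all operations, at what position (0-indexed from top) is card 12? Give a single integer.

Answer: 8

Derivation:
After op 1 (out_shuffle): [0 7 1 8 2 9 3 10 4 11 5 12 6]
After op 2 (out_shuffle): [0 10 7 4 1 11 8 5 2 12 9 6 3]
After op 3 (in_shuffle): [8 0 5 10 2 7 12 4 9 1 6 11 3]
After op 4 (out_shuffle): [8 4 0 9 5 1 10 6 2 11 7 3 12]
After op 5 (cut(8)): [2 11 7 3 12 8 4 0 9 5 1 10 6]
After op 6 (reverse): [6 10 1 5 9 0 4 8 12 3 7 11 2]
Card 12 is at position 8.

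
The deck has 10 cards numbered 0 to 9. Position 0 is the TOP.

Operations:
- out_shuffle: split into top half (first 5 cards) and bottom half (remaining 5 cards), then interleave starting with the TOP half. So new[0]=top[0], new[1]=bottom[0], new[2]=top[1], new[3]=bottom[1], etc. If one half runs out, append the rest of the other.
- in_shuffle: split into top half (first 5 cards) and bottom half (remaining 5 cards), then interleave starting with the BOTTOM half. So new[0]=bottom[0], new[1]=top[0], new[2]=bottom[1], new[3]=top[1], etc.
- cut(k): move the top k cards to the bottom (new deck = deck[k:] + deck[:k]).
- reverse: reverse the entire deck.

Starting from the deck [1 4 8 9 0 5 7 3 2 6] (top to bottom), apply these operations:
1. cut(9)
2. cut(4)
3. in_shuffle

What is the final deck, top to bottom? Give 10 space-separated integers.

After op 1 (cut(9)): [6 1 4 8 9 0 5 7 3 2]
After op 2 (cut(4)): [9 0 5 7 3 2 6 1 4 8]
After op 3 (in_shuffle): [2 9 6 0 1 5 4 7 8 3]

Answer: 2 9 6 0 1 5 4 7 8 3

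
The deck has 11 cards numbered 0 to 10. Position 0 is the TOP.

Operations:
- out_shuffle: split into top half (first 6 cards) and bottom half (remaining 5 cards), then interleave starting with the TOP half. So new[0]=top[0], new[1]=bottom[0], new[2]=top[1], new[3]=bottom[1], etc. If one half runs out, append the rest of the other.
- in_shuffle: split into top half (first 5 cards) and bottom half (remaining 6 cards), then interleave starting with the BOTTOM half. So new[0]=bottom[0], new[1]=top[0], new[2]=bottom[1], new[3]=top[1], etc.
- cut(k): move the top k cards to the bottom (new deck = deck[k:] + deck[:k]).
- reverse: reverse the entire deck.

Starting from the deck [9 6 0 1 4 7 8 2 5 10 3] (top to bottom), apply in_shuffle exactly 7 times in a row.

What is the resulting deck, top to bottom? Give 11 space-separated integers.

Answer: 2 4 6 10 8 1 9 5 7 0 3

Derivation:
After op 1 (in_shuffle): [7 9 8 6 2 0 5 1 10 4 3]
After op 2 (in_shuffle): [0 7 5 9 1 8 10 6 4 2 3]
After op 3 (in_shuffle): [8 0 10 7 6 5 4 9 2 1 3]
After op 4 (in_shuffle): [5 8 4 0 9 10 2 7 1 6 3]
After op 5 (in_shuffle): [10 5 2 8 7 4 1 0 6 9 3]
After op 6 (in_shuffle): [4 10 1 5 0 2 6 8 9 7 3]
After op 7 (in_shuffle): [2 4 6 10 8 1 9 5 7 0 3]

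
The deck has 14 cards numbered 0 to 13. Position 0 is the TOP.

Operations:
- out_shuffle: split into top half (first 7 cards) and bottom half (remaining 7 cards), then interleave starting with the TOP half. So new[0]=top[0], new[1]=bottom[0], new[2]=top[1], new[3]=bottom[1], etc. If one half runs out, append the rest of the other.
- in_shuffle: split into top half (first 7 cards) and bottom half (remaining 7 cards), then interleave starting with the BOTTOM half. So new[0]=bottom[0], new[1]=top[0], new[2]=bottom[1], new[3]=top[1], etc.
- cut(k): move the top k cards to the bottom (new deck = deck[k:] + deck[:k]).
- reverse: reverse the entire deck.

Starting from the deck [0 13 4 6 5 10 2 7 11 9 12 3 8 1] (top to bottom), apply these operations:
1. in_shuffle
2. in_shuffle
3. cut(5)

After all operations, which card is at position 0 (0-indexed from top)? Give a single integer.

Answer: 11

Derivation:
After op 1 (in_shuffle): [7 0 11 13 9 4 12 6 3 5 8 10 1 2]
After op 2 (in_shuffle): [6 7 3 0 5 11 8 13 10 9 1 4 2 12]
After op 3 (cut(5)): [11 8 13 10 9 1 4 2 12 6 7 3 0 5]
Position 0: card 11.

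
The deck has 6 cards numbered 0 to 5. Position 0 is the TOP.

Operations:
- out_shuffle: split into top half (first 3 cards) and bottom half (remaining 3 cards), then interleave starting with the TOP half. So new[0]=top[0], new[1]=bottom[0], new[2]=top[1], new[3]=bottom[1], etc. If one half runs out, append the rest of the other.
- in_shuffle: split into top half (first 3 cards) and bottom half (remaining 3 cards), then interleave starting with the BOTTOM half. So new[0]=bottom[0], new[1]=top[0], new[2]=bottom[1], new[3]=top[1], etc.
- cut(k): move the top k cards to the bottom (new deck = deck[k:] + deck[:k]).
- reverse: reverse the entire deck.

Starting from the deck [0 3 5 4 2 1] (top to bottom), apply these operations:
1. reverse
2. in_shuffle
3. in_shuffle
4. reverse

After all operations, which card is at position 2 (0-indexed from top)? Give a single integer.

After op 1 (reverse): [1 2 4 5 3 0]
After op 2 (in_shuffle): [5 1 3 2 0 4]
After op 3 (in_shuffle): [2 5 0 1 4 3]
After op 4 (reverse): [3 4 1 0 5 2]
Position 2: card 1.

Answer: 1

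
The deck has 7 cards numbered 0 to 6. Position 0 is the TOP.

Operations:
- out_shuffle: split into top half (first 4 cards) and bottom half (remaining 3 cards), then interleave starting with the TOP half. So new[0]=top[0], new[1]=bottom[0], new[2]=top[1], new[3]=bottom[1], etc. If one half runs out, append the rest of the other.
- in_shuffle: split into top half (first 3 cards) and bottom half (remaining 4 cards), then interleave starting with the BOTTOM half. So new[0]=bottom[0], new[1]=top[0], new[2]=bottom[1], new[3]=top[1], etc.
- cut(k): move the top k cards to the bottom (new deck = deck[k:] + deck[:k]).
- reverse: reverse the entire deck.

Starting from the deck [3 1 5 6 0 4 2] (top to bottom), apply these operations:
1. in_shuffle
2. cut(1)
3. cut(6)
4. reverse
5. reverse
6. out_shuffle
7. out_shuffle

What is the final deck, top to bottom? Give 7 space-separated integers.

Answer: 6 0 4 2 3 1 5

Derivation:
After op 1 (in_shuffle): [6 3 0 1 4 5 2]
After op 2 (cut(1)): [3 0 1 4 5 2 6]
After op 3 (cut(6)): [6 3 0 1 4 5 2]
After op 4 (reverse): [2 5 4 1 0 3 6]
After op 5 (reverse): [6 3 0 1 4 5 2]
After op 6 (out_shuffle): [6 4 3 5 0 2 1]
After op 7 (out_shuffle): [6 0 4 2 3 1 5]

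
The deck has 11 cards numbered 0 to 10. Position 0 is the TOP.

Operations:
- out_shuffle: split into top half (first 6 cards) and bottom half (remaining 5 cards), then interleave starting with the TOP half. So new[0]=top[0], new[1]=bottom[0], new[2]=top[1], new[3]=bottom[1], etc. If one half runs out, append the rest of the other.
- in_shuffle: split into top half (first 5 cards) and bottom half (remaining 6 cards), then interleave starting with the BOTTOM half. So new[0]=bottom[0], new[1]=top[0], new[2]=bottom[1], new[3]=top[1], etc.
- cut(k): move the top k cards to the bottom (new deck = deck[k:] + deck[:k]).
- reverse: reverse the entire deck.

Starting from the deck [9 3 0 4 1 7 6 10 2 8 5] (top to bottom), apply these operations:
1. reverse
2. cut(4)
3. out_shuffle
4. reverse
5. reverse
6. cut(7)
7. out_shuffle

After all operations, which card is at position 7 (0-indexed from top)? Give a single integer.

After op 1 (reverse): [5 8 2 10 6 7 1 4 0 3 9]
After op 2 (cut(4)): [6 7 1 4 0 3 9 5 8 2 10]
After op 3 (out_shuffle): [6 9 7 5 1 8 4 2 0 10 3]
After op 4 (reverse): [3 10 0 2 4 8 1 5 7 9 6]
After op 5 (reverse): [6 9 7 5 1 8 4 2 0 10 3]
After op 6 (cut(7)): [2 0 10 3 6 9 7 5 1 8 4]
After op 7 (out_shuffle): [2 7 0 5 10 1 3 8 6 4 9]
Position 7: card 8.

Answer: 8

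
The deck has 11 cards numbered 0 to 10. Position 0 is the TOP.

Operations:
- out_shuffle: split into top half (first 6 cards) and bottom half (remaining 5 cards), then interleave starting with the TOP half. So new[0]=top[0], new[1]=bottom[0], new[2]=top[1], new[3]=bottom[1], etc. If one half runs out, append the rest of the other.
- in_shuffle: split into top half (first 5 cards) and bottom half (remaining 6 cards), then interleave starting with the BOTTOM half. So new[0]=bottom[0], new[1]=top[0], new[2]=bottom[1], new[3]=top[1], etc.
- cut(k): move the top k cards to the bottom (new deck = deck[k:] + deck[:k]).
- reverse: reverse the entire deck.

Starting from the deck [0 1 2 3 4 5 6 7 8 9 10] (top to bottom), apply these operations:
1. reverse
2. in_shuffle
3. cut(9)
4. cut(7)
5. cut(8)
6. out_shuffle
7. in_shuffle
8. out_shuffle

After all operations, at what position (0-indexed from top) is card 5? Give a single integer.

After op 1 (reverse): [10 9 8 7 6 5 4 3 2 1 0]
After op 2 (in_shuffle): [5 10 4 9 3 8 2 7 1 6 0]
After op 3 (cut(9)): [6 0 5 10 4 9 3 8 2 7 1]
After op 4 (cut(7)): [8 2 7 1 6 0 5 10 4 9 3]
After op 5 (cut(8)): [4 9 3 8 2 7 1 6 0 5 10]
After op 6 (out_shuffle): [4 1 9 6 3 0 8 5 2 10 7]
After op 7 (in_shuffle): [0 4 8 1 5 9 2 6 10 3 7]
After op 8 (out_shuffle): [0 2 4 6 8 10 1 3 5 7 9]
Card 5 is at position 8.

Answer: 8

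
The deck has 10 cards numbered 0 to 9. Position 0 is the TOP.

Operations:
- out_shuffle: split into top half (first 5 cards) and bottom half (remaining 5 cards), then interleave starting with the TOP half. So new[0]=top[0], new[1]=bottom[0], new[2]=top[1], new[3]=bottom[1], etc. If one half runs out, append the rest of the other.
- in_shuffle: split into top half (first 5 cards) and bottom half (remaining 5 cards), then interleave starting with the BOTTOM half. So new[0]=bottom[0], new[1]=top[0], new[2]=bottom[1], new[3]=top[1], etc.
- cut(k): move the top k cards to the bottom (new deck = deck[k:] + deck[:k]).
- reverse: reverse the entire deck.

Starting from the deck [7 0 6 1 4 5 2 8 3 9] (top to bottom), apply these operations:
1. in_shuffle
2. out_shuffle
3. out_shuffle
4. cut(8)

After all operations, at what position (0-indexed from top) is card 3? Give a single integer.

After op 1 (in_shuffle): [5 7 2 0 8 6 3 1 9 4]
After op 2 (out_shuffle): [5 6 7 3 2 1 0 9 8 4]
After op 3 (out_shuffle): [5 1 6 0 7 9 3 8 2 4]
After op 4 (cut(8)): [2 4 5 1 6 0 7 9 3 8]
Card 3 is at position 8.

Answer: 8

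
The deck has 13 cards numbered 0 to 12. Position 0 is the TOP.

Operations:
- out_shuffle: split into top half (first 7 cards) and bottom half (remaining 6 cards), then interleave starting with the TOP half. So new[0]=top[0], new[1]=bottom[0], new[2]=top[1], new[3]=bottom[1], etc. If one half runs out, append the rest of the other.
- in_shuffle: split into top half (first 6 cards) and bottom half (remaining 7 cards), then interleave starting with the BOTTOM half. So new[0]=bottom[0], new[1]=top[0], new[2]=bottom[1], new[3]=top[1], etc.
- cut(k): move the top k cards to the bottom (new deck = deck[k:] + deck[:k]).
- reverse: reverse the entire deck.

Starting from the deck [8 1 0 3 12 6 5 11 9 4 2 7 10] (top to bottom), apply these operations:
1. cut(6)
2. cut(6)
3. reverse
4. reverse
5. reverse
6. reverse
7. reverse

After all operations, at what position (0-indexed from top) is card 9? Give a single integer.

Answer: 3

Derivation:
After op 1 (cut(6)): [5 11 9 4 2 7 10 8 1 0 3 12 6]
After op 2 (cut(6)): [10 8 1 0 3 12 6 5 11 9 4 2 7]
After op 3 (reverse): [7 2 4 9 11 5 6 12 3 0 1 8 10]
After op 4 (reverse): [10 8 1 0 3 12 6 5 11 9 4 2 7]
After op 5 (reverse): [7 2 4 9 11 5 6 12 3 0 1 8 10]
After op 6 (reverse): [10 8 1 0 3 12 6 5 11 9 4 2 7]
After op 7 (reverse): [7 2 4 9 11 5 6 12 3 0 1 8 10]
Card 9 is at position 3.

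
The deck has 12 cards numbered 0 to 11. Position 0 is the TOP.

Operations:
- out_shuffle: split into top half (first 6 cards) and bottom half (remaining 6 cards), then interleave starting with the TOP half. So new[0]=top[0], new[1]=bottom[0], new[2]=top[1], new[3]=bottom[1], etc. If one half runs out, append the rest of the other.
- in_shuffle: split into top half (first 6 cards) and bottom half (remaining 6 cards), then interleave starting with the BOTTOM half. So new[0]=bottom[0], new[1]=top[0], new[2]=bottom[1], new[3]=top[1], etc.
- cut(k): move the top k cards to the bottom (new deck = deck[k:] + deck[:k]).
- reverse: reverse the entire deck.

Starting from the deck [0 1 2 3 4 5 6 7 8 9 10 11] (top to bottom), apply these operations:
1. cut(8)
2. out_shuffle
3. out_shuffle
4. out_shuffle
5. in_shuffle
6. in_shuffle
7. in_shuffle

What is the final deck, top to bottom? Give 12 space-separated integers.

After op 1 (cut(8)): [8 9 10 11 0 1 2 3 4 5 6 7]
After op 2 (out_shuffle): [8 2 9 3 10 4 11 5 0 6 1 7]
After op 3 (out_shuffle): [8 11 2 5 9 0 3 6 10 1 4 7]
After op 4 (out_shuffle): [8 3 11 6 2 10 5 1 9 4 0 7]
After op 5 (in_shuffle): [5 8 1 3 9 11 4 6 0 2 7 10]
After op 6 (in_shuffle): [4 5 6 8 0 1 2 3 7 9 10 11]
After op 7 (in_shuffle): [2 4 3 5 7 6 9 8 10 0 11 1]

Answer: 2 4 3 5 7 6 9 8 10 0 11 1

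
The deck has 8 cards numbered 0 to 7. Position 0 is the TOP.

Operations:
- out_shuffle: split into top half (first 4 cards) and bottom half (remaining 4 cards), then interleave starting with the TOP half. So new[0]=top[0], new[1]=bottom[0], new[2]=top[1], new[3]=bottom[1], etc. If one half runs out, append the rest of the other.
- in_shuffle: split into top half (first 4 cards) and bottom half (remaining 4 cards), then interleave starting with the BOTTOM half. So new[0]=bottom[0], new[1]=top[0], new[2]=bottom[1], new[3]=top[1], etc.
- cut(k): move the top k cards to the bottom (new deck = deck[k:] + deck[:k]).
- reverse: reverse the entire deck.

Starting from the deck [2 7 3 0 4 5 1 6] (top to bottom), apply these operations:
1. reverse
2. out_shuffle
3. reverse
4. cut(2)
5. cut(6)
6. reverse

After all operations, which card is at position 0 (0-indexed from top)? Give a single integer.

After op 1 (reverse): [6 1 5 4 0 3 7 2]
After op 2 (out_shuffle): [6 0 1 3 5 7 4 2]
After op 3 (reverse): [2 4 7 5 3 1 0 6]
After op 4 (cut(2)): [7 5 3 1 0 6 2 4]
After op 5 (cut(6)): [2 4 7 5 3 1 0 6]
After op 6 (reverse): [6 0 1 3 5 7 4 2]
Position 0: card 6.

Answer: 6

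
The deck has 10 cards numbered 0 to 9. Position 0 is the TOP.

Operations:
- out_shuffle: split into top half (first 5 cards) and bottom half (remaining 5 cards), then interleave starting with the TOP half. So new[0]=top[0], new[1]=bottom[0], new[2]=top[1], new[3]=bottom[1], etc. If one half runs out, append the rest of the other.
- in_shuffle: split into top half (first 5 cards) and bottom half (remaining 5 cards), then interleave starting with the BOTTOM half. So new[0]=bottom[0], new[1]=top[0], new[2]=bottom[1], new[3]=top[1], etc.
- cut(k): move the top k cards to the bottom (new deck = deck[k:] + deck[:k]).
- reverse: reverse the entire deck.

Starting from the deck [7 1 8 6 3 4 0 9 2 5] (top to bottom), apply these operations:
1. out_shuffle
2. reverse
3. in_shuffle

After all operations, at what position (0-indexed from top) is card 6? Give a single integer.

Answer: 7

Derivation:
After op 1 (out_shuffle): [7 4 1 0 8 9 6 2 3 5]
After op 2 (reverse): [5 3 2 6 9 8 0 1 4 7]
After op 3 (in_shuffle): [8 5 0 3 1 2 4 6 7 9]
Card 6 is at position 7.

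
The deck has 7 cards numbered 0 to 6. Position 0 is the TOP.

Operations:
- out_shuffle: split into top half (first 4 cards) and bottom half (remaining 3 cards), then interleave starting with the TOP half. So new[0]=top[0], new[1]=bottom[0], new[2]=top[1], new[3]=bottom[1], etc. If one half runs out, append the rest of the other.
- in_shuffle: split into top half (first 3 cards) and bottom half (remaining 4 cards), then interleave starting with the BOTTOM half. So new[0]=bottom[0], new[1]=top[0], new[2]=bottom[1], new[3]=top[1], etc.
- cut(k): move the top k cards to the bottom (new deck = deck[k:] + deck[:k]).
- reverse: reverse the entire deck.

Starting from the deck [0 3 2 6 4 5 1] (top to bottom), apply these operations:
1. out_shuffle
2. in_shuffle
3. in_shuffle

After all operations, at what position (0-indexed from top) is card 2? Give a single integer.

Answer: 5

Derivation:
After op 1 (out_shuffle): [0 4 3 5 2 1 6]
After op 2 (in_shuffle): [5 0 2 4 1 3 6]
After op 3 (in_shuffle): [4 5 1 0 3 2 6]
Card 2 is at position 5.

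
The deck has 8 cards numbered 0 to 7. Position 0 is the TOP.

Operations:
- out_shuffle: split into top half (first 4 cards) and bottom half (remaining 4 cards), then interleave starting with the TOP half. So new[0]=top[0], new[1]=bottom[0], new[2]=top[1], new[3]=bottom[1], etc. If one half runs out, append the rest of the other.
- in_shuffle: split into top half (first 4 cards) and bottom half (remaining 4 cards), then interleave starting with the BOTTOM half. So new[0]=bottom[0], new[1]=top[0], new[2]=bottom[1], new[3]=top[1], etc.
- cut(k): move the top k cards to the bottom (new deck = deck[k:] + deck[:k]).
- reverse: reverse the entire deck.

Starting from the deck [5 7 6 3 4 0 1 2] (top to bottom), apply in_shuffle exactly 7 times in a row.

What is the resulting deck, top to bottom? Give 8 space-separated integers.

After op 1 (in_shuffle): [4 5 0 7 1 6 2 3]
After op 2 (in_shuffle): [1 4 6 5 2 0 3 7]
After op 3 (in_shuffle): [2 1 0 4 3 6 7 5]
After op 4 (in_shuffle): [3 2 6 1 7 0 5 4]
After op 5 (in_shuffle): [7 3 0 2 5 6 4 1]
After op 6 (in_shuffle): [5 7 6 3 4 0 1 2]
After op 7 (in_shuffle): [4 5 0 7 1 6 2 3]

Answer: 4 5 0 7 1 6 2 3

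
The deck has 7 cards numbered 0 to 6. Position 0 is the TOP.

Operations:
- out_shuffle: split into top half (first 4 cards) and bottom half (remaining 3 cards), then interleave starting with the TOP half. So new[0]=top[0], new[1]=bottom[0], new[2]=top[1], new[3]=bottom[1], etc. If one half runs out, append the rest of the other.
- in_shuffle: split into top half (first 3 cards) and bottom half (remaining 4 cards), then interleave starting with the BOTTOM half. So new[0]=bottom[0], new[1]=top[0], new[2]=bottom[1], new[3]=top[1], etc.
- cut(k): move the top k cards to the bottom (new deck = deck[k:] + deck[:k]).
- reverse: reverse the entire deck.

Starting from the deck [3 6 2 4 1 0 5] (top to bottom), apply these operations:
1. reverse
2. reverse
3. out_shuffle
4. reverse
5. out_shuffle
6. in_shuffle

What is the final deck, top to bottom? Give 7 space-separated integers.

Answer: 1 4 2 6 3 5 0

Derivation:
After op 1 (reverse): [5 0 1 4 2 6 3]
After op 2 (reverse): [3 6 2 4 1 0 5]
After op 3 (out_shuffle): [3 1 6 0 2 5 4]
After op 4 (reverse): [4 5 2 0 6 1 3]
After op 5 (out_shuffle): [4 6 5 1 2 3 0]
After op 6 (in_shuffle): [1 4 2 6 3 5 0]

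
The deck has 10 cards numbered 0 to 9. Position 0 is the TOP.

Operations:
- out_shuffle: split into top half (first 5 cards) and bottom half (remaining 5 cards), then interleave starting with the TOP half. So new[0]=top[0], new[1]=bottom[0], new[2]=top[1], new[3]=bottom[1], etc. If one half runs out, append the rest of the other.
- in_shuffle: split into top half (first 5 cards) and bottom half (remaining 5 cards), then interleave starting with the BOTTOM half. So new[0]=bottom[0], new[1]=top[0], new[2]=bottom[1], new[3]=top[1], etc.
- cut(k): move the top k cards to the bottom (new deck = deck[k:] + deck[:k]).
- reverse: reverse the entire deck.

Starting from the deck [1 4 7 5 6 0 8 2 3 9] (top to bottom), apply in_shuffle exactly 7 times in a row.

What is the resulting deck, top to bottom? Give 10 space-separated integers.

Answer: 2 6 4 9 8 5 1 3 0 7

Derivation:
After op 1 (in_shuffle): [0 1 8 4 2 7 3 5 9 6]
After op 2 (in_shuffle): [7 0 3 1 5 8 9 4 6 2]
After op 3 (in_shuffle): [8 7 9 0 4 3 6 1 2 5]
After op 4 (in_shuffle): [3 8 6 7 1 9 2 0 5 4]
After op 5 (in_shuffle): [9 3 2 8 0 6 5 7 4 1]
After op 6 (in_shuffle): [6 9 5 3 7 2 4 8 1 0]
After op 7 (in_shuffle): [2 6 4 9 8 5 1 3 0 7]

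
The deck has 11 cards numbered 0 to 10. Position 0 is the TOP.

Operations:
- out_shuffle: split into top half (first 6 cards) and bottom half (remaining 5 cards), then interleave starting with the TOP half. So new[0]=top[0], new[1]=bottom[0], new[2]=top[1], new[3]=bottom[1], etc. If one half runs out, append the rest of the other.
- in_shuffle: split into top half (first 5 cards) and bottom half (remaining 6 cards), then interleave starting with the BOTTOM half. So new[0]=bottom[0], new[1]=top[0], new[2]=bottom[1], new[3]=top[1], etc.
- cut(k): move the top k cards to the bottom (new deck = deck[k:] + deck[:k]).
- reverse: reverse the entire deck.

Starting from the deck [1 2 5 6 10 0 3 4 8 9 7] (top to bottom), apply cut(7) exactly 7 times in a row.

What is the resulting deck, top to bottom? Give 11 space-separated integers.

Answer: 0 3 4 8 9 7 1 2 5 6 10

Derivation:
After op 1 (cut(7)): [4 8 9 7 1 2 5 6 10 0 3]
After op 2 (cut(7)): [6 10 0 3 4 8 9 7 1 2 5]
After op 3 (cut(7)): [7 1 2 5 6 10 0 3 4 8 9]
After op 4 (cut(7)): [3 4 8 9 7 1 2 5 6 10 0]
After op 5 (cut(7)): [5 6 10 0 3 4 8 9 7 1 2]
After op 6 (cut(7)): [9 7 1 2 5 6 10 0 3 4 8]
After op 7 (cut(7)): [0 3 4 8 9 7 1 2 5 6 10]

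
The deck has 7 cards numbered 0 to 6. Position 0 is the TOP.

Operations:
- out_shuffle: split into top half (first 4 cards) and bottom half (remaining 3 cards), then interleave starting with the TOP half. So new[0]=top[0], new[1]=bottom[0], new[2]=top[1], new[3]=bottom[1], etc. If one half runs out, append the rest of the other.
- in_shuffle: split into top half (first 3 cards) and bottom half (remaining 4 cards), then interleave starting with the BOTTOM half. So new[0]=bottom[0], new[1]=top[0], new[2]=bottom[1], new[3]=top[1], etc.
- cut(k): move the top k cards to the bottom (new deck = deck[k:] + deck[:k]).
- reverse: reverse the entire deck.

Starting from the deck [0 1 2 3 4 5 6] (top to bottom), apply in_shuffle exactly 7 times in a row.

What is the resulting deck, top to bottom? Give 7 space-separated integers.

After op 1 (in_shuffle): [3 0 4 1 5 2 6]
After op 2 (in_shuffle): [1 3 5 0 2 4 6]
After op 3 (in_shuffle): [0 1 2 3 4 5 6]
After op 4 (in_shuffle): [3 0 4 1 5 2 6]
After op 5 (in_shuffle): [1 3 5 0 2 4 6]
After op 6 (in_shuffle): [0 1 2 3 4 5 6]
After op 7 (in_shuffle): [3 0 4 1 5 2 6]

Answer: 3 0 4 1 5 2 6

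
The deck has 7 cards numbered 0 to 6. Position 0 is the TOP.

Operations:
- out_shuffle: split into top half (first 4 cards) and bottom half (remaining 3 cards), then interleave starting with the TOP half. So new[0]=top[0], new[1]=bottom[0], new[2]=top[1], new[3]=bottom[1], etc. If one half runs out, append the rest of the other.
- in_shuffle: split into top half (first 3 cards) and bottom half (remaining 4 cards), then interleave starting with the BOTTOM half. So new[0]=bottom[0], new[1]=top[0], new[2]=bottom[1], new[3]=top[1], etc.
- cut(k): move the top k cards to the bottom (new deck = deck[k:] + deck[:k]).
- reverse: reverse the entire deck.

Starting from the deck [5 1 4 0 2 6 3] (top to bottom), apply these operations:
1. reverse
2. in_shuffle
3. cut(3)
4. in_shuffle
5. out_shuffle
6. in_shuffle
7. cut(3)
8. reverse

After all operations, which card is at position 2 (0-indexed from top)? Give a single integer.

Answer: 2

Derivation:
After op 1 (reverse): [3 6 2 0 4 1 5]
After op 2 (in_shuffle): [0 3 4 6 1 2 5]
After op 3 (cut(3)): [6 1 2 5 0 3 4]
After op 4 (in_shuffle): [5 6 0 1 3 2 4]
After op 5 (out_shuffle): [5 3 6 2 0 4 1]
After op 6 (in_shuffle): [2 5 0 3 4 6 1]
After op 7 (cut(3)): [3 4 6 1 2 5 0]
After op 8 (reverse): [0 5 2 1 6 4 3]
Position 2: card 2.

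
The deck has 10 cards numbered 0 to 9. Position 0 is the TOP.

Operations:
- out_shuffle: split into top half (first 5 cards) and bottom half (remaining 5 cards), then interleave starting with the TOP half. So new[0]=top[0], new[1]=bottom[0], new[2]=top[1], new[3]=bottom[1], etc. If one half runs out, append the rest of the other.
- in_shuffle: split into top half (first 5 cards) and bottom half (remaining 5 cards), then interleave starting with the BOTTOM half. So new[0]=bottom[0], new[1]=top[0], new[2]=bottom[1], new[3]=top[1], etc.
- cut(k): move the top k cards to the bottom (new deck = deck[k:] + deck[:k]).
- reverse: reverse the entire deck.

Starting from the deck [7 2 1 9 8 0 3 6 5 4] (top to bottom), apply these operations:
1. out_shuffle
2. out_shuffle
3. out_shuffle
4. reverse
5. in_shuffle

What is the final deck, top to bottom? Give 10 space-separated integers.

After op 1 (out_shuffle): [7 0 2 3 1 6 9 5 8 4]
After op 2 (out_shuffle): [7 6 0 9 2 5 3 8 1 4]
After op 3 (out_shuffle): [7 5 6 3 0 8 9 1 2 4]
After op 4 (reverse): [4 2 1 9 8 0 3 6 5 7]
After op 5 (in_shuffle): [0 4 3 2 6 1 5 9 7 8]

Answer: 0 4 3 2 6 1 5 9 7 8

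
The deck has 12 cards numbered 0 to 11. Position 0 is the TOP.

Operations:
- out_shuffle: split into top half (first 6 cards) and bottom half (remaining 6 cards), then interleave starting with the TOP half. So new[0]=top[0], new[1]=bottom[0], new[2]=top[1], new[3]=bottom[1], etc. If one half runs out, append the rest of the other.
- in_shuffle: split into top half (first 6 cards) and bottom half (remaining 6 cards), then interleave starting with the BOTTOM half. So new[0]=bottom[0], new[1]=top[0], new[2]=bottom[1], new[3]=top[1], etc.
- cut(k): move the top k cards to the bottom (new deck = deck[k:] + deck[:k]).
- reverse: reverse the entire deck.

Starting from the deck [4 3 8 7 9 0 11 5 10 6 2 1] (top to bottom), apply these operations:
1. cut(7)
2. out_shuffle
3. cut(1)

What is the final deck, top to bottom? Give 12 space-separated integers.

After op 1 (cut(7)): [5 10 6 2 1 4 3 8 7 9 0 11]
After op 2 (out_shuffle): [5 3 10 8 6 7 2 9 1 0 4 11]
After op 3 (cut(1)): [3 10 8 6 7 2 9 1 0 4 11 5]

Answer: 3 10 8 6 7 2 9 1 0 4 11 5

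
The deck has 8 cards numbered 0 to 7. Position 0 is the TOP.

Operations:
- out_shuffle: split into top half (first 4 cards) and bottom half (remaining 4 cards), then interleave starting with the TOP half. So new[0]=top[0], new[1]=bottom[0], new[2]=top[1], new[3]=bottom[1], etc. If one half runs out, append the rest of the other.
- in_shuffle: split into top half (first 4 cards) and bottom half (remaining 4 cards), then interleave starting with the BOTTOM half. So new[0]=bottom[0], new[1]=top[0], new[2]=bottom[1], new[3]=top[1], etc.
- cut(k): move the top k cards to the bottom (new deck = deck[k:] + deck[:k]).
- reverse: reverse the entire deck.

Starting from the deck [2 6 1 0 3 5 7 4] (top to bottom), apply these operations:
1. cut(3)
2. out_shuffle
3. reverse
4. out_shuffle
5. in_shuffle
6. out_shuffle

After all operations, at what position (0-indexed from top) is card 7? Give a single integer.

After op 1 (cut(3)): [0 3 5 7 4 2 6 1]
After op 2 (out_shuffle): [0 4 3 2 5 6 7 1]
After op 3 (reverse): [1 7 6 5 2 3 4 0]
After op 4 (out_shuffle): [1 2 7 3 6 4 5 0]
After op 5 (in_shuffle): [6 1 4 2 5 7 0 3]
After op 6 (out_shuffle): [6 5 1 7 4 0 2 3]
Card 7 is at position 3.

Answer: 3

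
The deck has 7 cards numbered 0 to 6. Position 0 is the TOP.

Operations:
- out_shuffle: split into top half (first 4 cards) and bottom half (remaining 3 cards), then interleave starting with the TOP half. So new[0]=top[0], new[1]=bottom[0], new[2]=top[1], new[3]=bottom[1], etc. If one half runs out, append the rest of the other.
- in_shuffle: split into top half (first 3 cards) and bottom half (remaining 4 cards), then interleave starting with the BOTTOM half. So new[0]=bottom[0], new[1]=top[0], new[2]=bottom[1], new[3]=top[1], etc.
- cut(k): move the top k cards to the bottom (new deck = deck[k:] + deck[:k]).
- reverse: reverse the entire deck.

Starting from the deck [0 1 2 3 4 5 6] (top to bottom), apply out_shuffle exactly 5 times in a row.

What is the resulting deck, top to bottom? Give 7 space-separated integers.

After op 1 (out_shuffle): [0 4 1 5 2 6 3]
After op 2 (out_shuffle): [0 2 4 6 1 3 5]
After op 3 (out_shuffle): [0 1 2 3 4 5 6]
After op 4 (out_shuffle): [0 4 1 5 2 6 3]
After op 5 (out_shuffle): [0 2 4 6 1 3 5]

Answer: 0 2 4 6 1 3 5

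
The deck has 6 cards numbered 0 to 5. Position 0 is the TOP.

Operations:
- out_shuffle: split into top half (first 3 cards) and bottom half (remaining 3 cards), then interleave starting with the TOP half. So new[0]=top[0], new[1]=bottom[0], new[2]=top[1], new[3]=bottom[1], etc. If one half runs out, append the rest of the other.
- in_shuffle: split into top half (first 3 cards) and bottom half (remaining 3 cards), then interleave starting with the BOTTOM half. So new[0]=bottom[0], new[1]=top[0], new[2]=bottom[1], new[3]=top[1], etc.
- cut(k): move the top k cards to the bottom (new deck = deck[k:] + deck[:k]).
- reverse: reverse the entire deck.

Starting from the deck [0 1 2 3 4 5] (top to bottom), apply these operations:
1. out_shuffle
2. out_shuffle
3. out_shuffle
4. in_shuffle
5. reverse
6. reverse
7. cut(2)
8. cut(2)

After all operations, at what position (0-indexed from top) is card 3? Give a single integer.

After op 1 (out_shuffle): [0 3 1 4 2 5]
After op 2 (out_shuffle): [0 4 3 2 1 5]
After op 3 (out_shuffle): [0 2 4 1 3 5]
After op 4 (in_shuffle): [1 0 3 2 5 4]
After op 5 (reverse): [4 5 2 3 0 1]
After op 6 (reverse): [1 0 3 2 5 4]
After op 7 (cut(2)): [3 2 5 4 1 0]
After op 8 (cut(2)): [5 4 1 0 3 2]
Card 3 is at position 4.

Answer: 4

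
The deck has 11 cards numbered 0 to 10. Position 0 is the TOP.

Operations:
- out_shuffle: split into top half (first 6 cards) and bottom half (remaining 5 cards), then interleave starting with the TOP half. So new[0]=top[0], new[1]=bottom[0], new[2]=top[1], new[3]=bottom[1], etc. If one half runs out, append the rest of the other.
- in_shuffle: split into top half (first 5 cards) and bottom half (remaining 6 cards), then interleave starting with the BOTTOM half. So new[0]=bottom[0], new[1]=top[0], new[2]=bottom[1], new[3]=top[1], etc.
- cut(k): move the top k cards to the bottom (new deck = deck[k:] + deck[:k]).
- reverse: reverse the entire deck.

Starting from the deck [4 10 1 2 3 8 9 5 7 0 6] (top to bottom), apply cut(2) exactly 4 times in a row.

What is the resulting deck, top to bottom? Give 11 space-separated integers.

Answer: 7 0 6 4 10 1 2 3 8 9 5

Derivation:
After op 1 (cut(2)): [1 2 3 8 9 5 7 0 6 4 10]
After op 2 (cut(2)): [3 8 9 5 7 0 6 4 10 1 2]
After op 3 (cut(2)): [9 5 7 0 6 4 10 1 2 3 8]
After op 4 (cut(2)): [7 0 6 4 10 1 2 3 8 9 5]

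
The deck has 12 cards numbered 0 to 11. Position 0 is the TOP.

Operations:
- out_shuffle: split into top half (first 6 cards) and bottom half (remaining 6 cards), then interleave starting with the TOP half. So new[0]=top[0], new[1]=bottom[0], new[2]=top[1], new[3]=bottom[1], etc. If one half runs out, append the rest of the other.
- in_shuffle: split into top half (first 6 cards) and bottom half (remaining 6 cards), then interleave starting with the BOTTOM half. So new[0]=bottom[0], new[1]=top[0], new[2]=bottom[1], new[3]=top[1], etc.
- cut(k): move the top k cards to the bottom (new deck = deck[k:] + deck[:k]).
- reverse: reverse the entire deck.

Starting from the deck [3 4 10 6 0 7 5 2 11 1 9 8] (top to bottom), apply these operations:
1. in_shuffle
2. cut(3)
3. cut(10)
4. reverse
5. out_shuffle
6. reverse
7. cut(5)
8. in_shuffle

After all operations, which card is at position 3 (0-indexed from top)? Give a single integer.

After op 1 (in_shuffle): [5 3 2 4 11 10 1 6 9 0 8 7]
After op 2 (cut(3)): [4 11 10 1 6 9 0 8 7 5 3 2]
After op 3 (cut(10)): [3 2 4 11 10 1 6 9 0 8 7 5]
After op 4 (reverse): [5 7 8 0 9 6 1 10 11 4 2 3]
After op 5 (out_shuffle): [5 1 7 10 8 11 0 4 9 2 6 3]
After op 6 (reverse): [3 6 2 9 4 0 11 8 10 7 1 5]
After op 7 (cut(5)): [0 11 8 10 7 1 5 3 6 2 9 4]
After op 8 (in_shuffle): [5 0 3 11 6 8 2 10 9 7 4 1]
Position 3: card 11.

Answer: 11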